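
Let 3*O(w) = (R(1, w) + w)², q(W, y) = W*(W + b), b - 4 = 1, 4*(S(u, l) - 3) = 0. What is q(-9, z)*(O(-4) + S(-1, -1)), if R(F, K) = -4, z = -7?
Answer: 876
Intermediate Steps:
S(u, l) = 3 (S(u, l) = 3 + (¼)*0 = 3 + 0 = 3)
b = 5 (b = 4 + 1 = 5)
q(W, y) = W*(5 + W) (q(W, y) = W*(W + 5) = W*(5 + W))
O(w) = (-4 + w)²/3
q(-9, z)*(O(-4) + S(-1, -1)) = (-9*(5 - 9))*((-4 - 4)²/3 + 3) = (-9*(-4))*((⅓)*(-8)² + 3) = 36*((⅓)*64 + 3) = 36*(64/3 + 3) = 36*(73/3) = 876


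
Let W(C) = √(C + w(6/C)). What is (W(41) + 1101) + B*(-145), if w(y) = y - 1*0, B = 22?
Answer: -2089 + √69167/41 ≈ -2082.6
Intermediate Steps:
w(y) = y (w(y) = y + 0 = y)
W(C) = √(C + 6/C)
(W(41) + 1101) + B*(-145) = (√(41 + 6/41) + 1101) + 22*(-145) = (√(41 + 6*(1/41)) + 1101) - 3190 = (√(41 + 6/41) + 1101) - 3190 = (√(1687/41) + 1101) - 3190 = (√69167/41 + 1101) - 3190 = (1101 + √69167/41) - 3190 = -2089 + √69167/41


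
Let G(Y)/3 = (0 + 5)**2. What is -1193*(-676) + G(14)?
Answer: 806543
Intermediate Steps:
G(Y) = 75 (G(Y) = 3*(0 + 5)**2 = 3*5**2 = 3*25 = 75)
-1193*(-676) + G(14) = -1193*(-676) + 75 = 806468 + 75 = 806543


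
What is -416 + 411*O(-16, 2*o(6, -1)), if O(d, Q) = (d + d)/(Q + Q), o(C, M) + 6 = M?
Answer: 376/7 ≈ 53.714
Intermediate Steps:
o(C, M) = -6 + M
O(d, Q) = d/Q (O(d, Q) = (2*d)/((2*Q)) = (2*d)*(1/(2*Q)) = d/Q)
-416 + 411*O(-16, 2*o(6, -1)) = -416 + 411*(-16*1/(2*(-6 - 1))) = -416 + 411*(-16/(2*(-7))) = -416 + 411*(-16/(-14)) = -416 + 411*(-16*(-1/14)) = -416 + 411*(8/7) = -416 + 3288/7 = 376/7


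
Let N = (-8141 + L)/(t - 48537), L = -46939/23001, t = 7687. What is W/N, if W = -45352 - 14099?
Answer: -5585961562335/18729808 ≈ -2.9824e+5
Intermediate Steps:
L = -46939/23001 (L = -46939*1/23001 = -46939/23001 ≈ -2.0407)
N = 18729808/93959085 (N = (-8141 - 46939/23001)/(7687 - 48537) = -187298080/23001/(-40850) = -187298080/23001*(-1/40850) = 18729808/93959085 ≈ 0.19934)
W = -59451
W/N = -59451/18729808/93959085 = -59451*93959085/18729808 = -5585961562335/18729808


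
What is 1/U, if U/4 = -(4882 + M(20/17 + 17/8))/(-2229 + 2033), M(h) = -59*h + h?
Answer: 476/45565 ≈ 0.010447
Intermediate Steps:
M(h) = -58*h
U = 45565/476 (U = 4*(-(4882 - 58*(20/17 + 17/8))/(-2229 + 2033)) = 4*(-(4882 - 58*(20*(1/17) + 17*(⅛)))/(-196)) = 4*(-(4882 - 58*(20/17 + 17/8))*(-1)/196) = 4*(-(4882 - 58*449/136)*(-1)/196) = 4*(-(4882 - 13021/68)*(-1)/196) = 4*(-318955*(-1)/(68*196)) = 4*(-1*(-45565/1904)) = 4*(45565/1904) = 45565/476 ≈ 95.725)
1/U = 1/(45565/476) = 476/45565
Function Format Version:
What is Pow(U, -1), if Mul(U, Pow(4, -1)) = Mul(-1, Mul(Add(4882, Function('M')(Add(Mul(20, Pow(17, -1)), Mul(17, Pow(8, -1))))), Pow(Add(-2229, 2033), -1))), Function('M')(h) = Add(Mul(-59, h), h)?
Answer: Rational(476, 45565) ≈ 0.010447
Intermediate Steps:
Function('M')(h) = Mul(-58, h)
U = Rational(45565, 476) (U = Mul(4, Mul(-1, Mul(Add(4882, Mul(-58, Add(Mul(20, Pow(17, -1)), Mul(17, Pow(8, -1))))), Pow(Add(-2229, 2033), -1)))) = Mul(4, Mul(-1, Mul(Add(4882, Mul(-58, Add(Mul(20, Rational(1, 17)), Mul(17, Rational(1, 8))))), Pow(-196, -1)))) = Mul(4, Mul(-1, Mul(Add(4882, Mul(-58, Add(Rational(20, 17), Rational(17, 8)))), Rational(-1, 196)))) = Mul(4, Mul(-1, Mul(Add(4882, Mul(-58, Rational(449, 136))), Rational(-1, 196)))) = Mul(4, Mul(-1, Mul(Add(4882, Rational(-13021, 68)), Rational(-1, 196)))) = Mul(4, Mul(-1, Mul(Rational(318955, 68), Rational(-1, 196)))) = Mul(4, Mul(-1, Rational(-45565, 1904))) = Mul(4, Rational(45565, 1904)) = Rational(45565, 476) ≈ 95.725)
Pow(U, -1) = Pow(Rational(45565, 476), -1) = Rational(476, 45565)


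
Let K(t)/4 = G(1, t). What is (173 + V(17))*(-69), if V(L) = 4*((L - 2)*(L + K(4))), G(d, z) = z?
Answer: -148557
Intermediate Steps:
K(t) = 4*t
V(L) = 4*(-2 + L)*(16 + L) (V(L) = 4*((L - 2)*(L + 4*4)) = 4*((-2 + L)*(L + 16)) = 4*((-2 + L)*(16 + L)) = 4*(-2 + L)*(16 + L))
(173 + V(17))*(-69) = (173 + (-128 + 4*17**2 + 56*17))*(-69) = (173 + (-128 + 4*289 + 952))*(-69) = (173 + (-128 + 1156 + 952))*(-69) = (173 + 1980)*(-69) = 2153*(-69) = -148557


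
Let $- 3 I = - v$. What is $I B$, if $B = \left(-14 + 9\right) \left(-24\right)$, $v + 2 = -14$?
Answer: $-640$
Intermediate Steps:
$v = -16$ ($v = -2 - 14 = -16$)
$B = 120$ ($B = \left(-5\right) \left(-24\right) = 120$)
$I = - \frac{16}{3}$ ($I = - \frac{\left(-1\right) \left(-16\right)}{3} = \left(- \frac{1}{3}\right) 16 = - \frac{16}{3} \approx -5.3333$)
$I B = \left(- \frac{16}{3}\right) 120 = -640$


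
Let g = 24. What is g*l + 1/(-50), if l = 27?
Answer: 32399/50 ≈ 647.98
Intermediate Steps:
g*l + 1/(-50) = 24*27 + 1/(-50) = 648 - 1/50 = 32399/50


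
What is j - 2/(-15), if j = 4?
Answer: 62/15 ≈ 4.1333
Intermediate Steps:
j - 2/(-15) = 4 - 2/(-15) = 4 - 1/15*(-2) = 4 + 2/15 = 62/15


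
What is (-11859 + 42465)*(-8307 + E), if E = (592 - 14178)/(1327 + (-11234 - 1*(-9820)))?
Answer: -7234472846/29 ≈ -2.4946e+8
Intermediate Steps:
E = 13586/87 (E = -13586/(1327 + (-11234 + 9820)) = -13586/(1327 - 1414) = -13586/(-87) = -13586*(-1/87) = 13586/87 ≈ 156.16)
(-11859 + 42465)*(-8307 + E) = (-11859 + 42465)*(-8307 + 13586/87) = 30606*(-709123/87) = -7234472846/29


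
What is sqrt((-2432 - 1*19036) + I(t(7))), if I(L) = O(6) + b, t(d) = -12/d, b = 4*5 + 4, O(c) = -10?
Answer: I*sqrt(21454) ≈ 146.47*I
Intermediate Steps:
b = 24 (b = 20 + 4 = 24)
I(L) = 14 (I(L) = -10 + 24 = 14)
sqrt((-2432 - 1*19036) + I(t(7))) = sqrt((-2432 - 1*19036) + 14) = sqrt((-2432 - 19036) + 14) = sqrt(-21468 + 14) = sqrt(-21454) = I*sqrt(21454)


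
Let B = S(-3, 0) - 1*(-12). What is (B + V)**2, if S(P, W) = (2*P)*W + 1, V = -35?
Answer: 484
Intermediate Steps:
S(P, W) = 1 + 2*P*W (S(P, W) = 2*P*W + 1 = 1 + 2*P*W)
B = 13 (B = (1 + 2*(-3)*0) - 1*(-12) = (1 + 0) + 12 = 1 + 12 = 13)
(B + V)**2 = (13 - 35)**2 = (-22)**2 = 484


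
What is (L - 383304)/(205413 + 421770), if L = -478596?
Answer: -287300/209061 ≈ -1.3742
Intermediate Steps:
(L - 383304)/(205413 + 421770) = (-478596 - 383304)/(205413 + 421770) = -861900/627183 = -861900*1/627183 = -287300/209061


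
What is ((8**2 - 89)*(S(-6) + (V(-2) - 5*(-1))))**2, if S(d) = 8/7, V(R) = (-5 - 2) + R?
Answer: 250000/49 ≈ 5102.0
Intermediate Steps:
V(R) = -7 + R
S(d) = 8/7 (S(d) = 8*(1/7) = 8/7)
((8**2 - 89)*(S(-6) + (V(-2) - 5*(-1))))**2 = ((8**2 - 89)*(8/7 + ((-7 - 2) - 5*(-1))))**2 = ((64 - 89)*(8/7 + (-9 + 5)))**2 = (-25*(8/7 - 4))**2 = (-25*(-20/7))**2 = (500/7)**2 = 250000/49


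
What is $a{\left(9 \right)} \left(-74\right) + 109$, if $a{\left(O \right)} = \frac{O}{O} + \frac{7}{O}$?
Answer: $- \frac{203}{9} \approx -22.556$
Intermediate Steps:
$a{\left(O \right)} = 1 + \frac{7}{O}$
$a{\left(9 \right)} \left(-74\right) + 109 = \frac{7 + 9}{9} \left(-74\right) + 109 = \frac{1}{9} \cdot 16 \left(-74\right) + 109 = \frac{16}{9} \left(-74\right) + 109 = - \frac{1184}{9} + 109 = - \frac{203}{9}$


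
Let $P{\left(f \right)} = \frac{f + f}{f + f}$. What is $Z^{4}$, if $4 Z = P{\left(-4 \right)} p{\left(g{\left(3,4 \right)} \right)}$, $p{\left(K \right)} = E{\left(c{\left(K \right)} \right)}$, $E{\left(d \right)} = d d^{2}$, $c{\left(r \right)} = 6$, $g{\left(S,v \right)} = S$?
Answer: $8503056$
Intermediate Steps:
$E{\left(d \right)} = d^{3}$
$p{\left(K \right)} = 216$ ($p{\left(K \right)} = 6^{3} = 216$)
$P{\left(f \right)} = 1$ ($P{\left(f \right)} = \frac{2 f}{2 f} = 2 f \frac{1}{2 f} = 1$)
$Z = 54$ ($Z = \frac{1 \cdot 216}{4} = \frac{1}{4} \cdot 216 = 54$)
$Z^{4} = 54^{4} = 8503056$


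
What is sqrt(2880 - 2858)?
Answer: sqrt(22) ≈ 4.6904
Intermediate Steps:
sqrt(2880 - 2858) = sqrt(22)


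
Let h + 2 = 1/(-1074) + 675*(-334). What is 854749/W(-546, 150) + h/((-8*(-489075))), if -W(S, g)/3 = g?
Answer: -2660649946459/1400710800 ≈ -1899.5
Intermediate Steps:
W(S, g) = -3*g
h = -242135449/1074 (h = -2 + (1/(-1074) + 675*(-334)) = -2 + (-1/1074 - 225450) = -2 - 242133301/1074 = -242135449/1074 ≈ -2.2545e+5)
854749/W(-546, 150) + h/((-8*(-489075))) = 854749/((-3*150)) - 242135449/(1074*((-8*(-489075)))) = 854749/(-450) - 242135449/1074/3912600 = 854749*(-1/450) - 242135449/1074*1/3912600 = -854749/450 - 242135449/4202132400 = -2660649946459/1400710800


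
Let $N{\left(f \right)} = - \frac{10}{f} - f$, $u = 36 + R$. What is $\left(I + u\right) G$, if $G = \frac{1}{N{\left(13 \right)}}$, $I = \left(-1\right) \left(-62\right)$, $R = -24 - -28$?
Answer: $- \frac{1326}{179} \approx -7.4078$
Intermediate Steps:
$R = 4$ ($R = -24 + 28 = 4$)
$u = 40$ ($u = 36 + 4 = 40$)
$I = 62$
$N{\left(f \right)} = - f - \frac{10}{f}$
$G = - \frac{13}{179}$ ($G = \frac{1}{\left(-1\right) 13 - \frac{10}{13}} = \frac{1}{-13 - \frac{10}{13}} = \frac{1}{- \frac{179}{13}} = - \frac{13}{179} \approx -0.072626$)
$\left(I + u\right) G = \left(62 + 40\right) \left(- \frac{13}{179}\right) = 102 \left(- \frac{13}{179}\right) = - \frac{1326}{179}$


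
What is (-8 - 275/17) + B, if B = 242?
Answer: 3703/17 ≈ 217.82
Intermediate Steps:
(-8 - 275/17) + B = (-8 - 275/17) + 242 = -411/17 + 242 = 3703/17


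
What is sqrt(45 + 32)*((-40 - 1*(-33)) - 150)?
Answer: -157*sqrt(77) ≈ -1377.7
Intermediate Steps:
sqrt(45 + 32)*((-40 - 1*(-33)) - 150) = sqrt(77)*((-40 + 33) - 150) = sqrt(77)*(-7 - 150) = sqrt(77)*(-157) = -157*sqrt(77)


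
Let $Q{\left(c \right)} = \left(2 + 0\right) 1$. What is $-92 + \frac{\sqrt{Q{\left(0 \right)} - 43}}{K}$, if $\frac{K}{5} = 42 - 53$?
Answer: $-92 - \frac{i \sqrt{41}}{55} \approx -92.0 - 0.11642 i$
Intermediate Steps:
$K = -55$ ($K = 5 \left(42 - 53\right) = 5 \left(-11\right) = -55$)
$Q{\left(c \right)} = 2$ ($Q{\left(c \right)} = 2 \cdot 1 = 2$)
$-92 + \frac{\sqrt{Q{\left(0 \right)} - 43}}{K} = -92 + \frac{\sqrt{2 - 43}}{-55} = -92 + \sqrt{-41} \left(- \frac{1}{55}\right) = -92 + i \sqrt{41} \left(- \frac{1}{55}\right) = -92 - \frac{i \sqrt{41}}{55}$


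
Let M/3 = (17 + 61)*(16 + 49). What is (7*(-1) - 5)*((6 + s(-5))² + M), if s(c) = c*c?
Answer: -194052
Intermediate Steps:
s(c) = c²
M = 15210 (M = 3*((17 + 61)*(16 + 49)) = 3*(78*65) = 3*5070 = 15210)
(7*(-1) - 5)*((6 + s(-5))² + M) = (7*(-1) - 5)*((6 + (-5)²)² + 15210) = (-7 - 5)*((6 + 25)² + 15210) = -12*(31² + 15210) = -12*(961 + 15210) = -12*16171 = -194052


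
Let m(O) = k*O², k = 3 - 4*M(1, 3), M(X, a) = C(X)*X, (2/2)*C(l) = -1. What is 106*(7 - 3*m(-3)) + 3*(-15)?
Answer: -19337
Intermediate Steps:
C(l) = -1
M(X, a) = -X
k = 7 (k = 3 - (-4) = 3 - 4*(-1) = 3 + 4 = 7)
m(O) = 7*O²
106*(7 - 3*m(-3)) + 3*(-15) = 106*(7 - 21*(-3)²) + 3*(-15) = 106*(7 - 21*9) - 45 = 106*(7 - 3*63) - 45 = 106*(7 - 189) - 45 = 106*(-182) - 45 = -19292 - 45 = -19337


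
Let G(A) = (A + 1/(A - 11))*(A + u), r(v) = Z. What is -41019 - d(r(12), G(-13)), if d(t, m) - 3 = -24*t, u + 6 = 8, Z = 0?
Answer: -41022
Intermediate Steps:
r(v) = 0
u = 2 (u = -6 + 8 = 2)
G(A) = (2 + A)*(A + 1/(-11 + A)) (G(A) = (A + 1/(A - 11))*(A + 2) = (A + 1/(-11 + A))*(2 + A) = (2 + A)*(A + 1/(-11 + A)))
d(t, m) = 3 - 24*t
-41019 - d(r(12), G(-13)) = -41019 - (3 - 24*0) = -41019 - (3 + 0) = -41019 - 1*3 = -41019 - 3 = -41022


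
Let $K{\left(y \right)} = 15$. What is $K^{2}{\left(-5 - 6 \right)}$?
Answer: $225$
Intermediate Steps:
$K^{2}{\left(-5 - 6 \right)} = 15^{2} = 225$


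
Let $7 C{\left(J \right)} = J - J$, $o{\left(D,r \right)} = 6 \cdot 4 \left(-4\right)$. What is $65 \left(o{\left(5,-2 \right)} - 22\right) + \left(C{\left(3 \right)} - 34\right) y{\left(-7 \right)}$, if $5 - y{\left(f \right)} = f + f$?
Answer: $-8316$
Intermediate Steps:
$o{\left(D,r \right)} = -96$ ($o{\left(D,r \right)} = 24 \left(-4\right) = -96$)
$C{\left(J \right)} = 0$ ($C{\left(J \right)} = \frac{J - J}{7} = \frac{1}{7} \cdot 0 = 0$)
$y{\left(f \right)} = 5 - 2 f$ ($y{\left(f \right)} = 5 - \left(f + f\right) = 5 - 2 f$)
$65 \left(o{\left(5,-2 \right)} - 22\right) + \left(C{\left(3 \right)} - 34\right) y{\left(-7 \right)} = 65 \left(-96 - 22\right) + \left(0 - 34\right) \left(5 - -14\right) = 65 \left(-118\right) - 34 \left(5 + 14\right) = -7670 - 646 = -8316$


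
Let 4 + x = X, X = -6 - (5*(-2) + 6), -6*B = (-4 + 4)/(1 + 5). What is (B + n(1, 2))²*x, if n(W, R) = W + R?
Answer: -54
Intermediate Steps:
B = 0 (B = -(-4 + 4)/(6*(1 + 5)) = -0/6 = -⅙*0 = 0)
n(W, R) = R + W
X = -2 (X = -6 - (-10 + 6) = -6 - 1*(-4) = -6 + 4 = -2)
x = -6 (x = -4 - 2 = -6)
(B + n(1, 2))²*x = (0 + (2 + 1))²*(-6) = (0 + 3)²*(-6) = 3²*(-6) = 9*(-6) = -54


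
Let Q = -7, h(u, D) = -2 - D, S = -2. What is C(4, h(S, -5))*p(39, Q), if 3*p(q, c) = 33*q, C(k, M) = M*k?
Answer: 5148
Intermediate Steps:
p(q, c) = 11*q (p(q, c) = (33*q)/3 = 11*q)
C(4, h(S, -5))*p(39, Q) = ((-2 - 1*(-5))*4)*(11*39) = ((-2 + 5)*4)*429 = (3*4)*429 = 12*429 = 5148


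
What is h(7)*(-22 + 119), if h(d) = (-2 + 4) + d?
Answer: 873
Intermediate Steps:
h(d) = 2 + d
h(7)*(-22 + 119) = (2 + 7)*(-22 + 119) = 9*97 = 873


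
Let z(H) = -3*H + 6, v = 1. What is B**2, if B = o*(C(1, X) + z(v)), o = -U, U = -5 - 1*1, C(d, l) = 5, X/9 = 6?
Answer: 2304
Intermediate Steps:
X = 54 (X = 9*6 = 54)
U = -6 (U = -5 - 1 = -6)
z(H) = 6 - 3*H
o = 6 (o = -1*(-6) = 6)
B = 48 (B = 6*(5 + (6 - 3*1)) = 6*(5 + (6 - 3)) = 6*(5 + 3) = 6*8 = 48)
B**2 = 48**2 = 2304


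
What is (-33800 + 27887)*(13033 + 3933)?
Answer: -100319958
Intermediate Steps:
(-33800 + 27887)*(13033 + 3933) = -5913*16966 = -100319958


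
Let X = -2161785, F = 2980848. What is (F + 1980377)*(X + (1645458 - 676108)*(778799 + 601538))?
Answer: 6638255529157127125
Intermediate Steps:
(F + 1980377)*(X + (1645458 - 676108)*(778799 + 601538)) = (2980848 + 1980377)*(-2161785 + (1645458 - 676108)*(778799 + 601538)) = 4961225*(-2161785 + 969350*1380337) = 4961225*(-2161785 + 1338029670950) = 4961225*1338027509165 = 6638255529157127125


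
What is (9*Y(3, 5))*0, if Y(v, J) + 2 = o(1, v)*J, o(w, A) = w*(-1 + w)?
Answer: 0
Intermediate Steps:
Y(v, J) = -2 (Y(v, J) = -2 + (1*(-1 + 1))*J = -2 + (1*0)*J = -2 + 0*J = -2 + 0 = -2)
(9*Y(3, 5))*0 = (9*(-2))*0 = -18*0 = 0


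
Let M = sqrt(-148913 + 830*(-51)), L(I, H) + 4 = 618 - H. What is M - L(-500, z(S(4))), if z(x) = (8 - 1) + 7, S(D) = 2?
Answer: -600 + I*sqrt(191243) ≈ -600.0 + 437.31*I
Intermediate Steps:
z(x) = 14 (z(x) = 7 + 7 = 14)
L(I, H) = 614 - H (L(I, H) = -4 + (618 - H) = 614 - H)
M = I*sqrt(191243) (M = sqrt(-148913 - 42330) = sqrt(-191243) = I*sqrt(191243) ≈ 437.31*I)
M - L(-500, z(S(4))) = I*sqrt(191243) - (614 - 1*14) = I*sqrt(191243) - (614 - 14) = I*sqrt(191243) - 1*600 = I*sqrt(191243) - 600 = -600 + I*sqrt(191243)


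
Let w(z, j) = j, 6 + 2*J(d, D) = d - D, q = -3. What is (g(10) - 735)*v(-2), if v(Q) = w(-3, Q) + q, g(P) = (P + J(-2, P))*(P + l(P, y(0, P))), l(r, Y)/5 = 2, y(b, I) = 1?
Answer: 3575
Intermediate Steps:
l(r, Y) = 10 (l(r, Y) = 5*2 = 10)
J(d, D) = -3 + d/2 - D/2 (J(d, D) = -3 + (d - D)/2 = -3 + (d/2 - D/2) = -3 + d/2 - D/2)
g(P) = (-4 + P/2)*(10 + P) (g(P) = (P + (-3 + (½)*(-2) - P/2))*(P + 10) = (P + (-3 - 1 - P/2))*(10 + P) = (P + (-4 - P/2))*(10 + P) = (-4 + P/2)*(10 + P))
v(Q) = -3 + Q (v(Q) = Q - 3 = -3 + Q)
(g(10) - 735)*v(-2) = ((-40 + 10 + (½)*10²) - 735)*(-3 - 2) = ((-40 + 10 + (½)*100) - 735)*(-5) = ((-40 + 10 + 50) - 735)*(-5) = (20 - 735)*(-5) = -715*(-5) = 3575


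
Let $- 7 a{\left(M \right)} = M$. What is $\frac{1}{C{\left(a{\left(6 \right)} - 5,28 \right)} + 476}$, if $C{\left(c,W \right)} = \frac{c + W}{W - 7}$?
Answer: $\frac{147}{70127} \approx 0.0020962$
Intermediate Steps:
$a{\left(M \right)} = - \frac{M}{7}$
$C{\left(c,W \right)} = \frac{W + c}{-7 + W}$
$\frac{1}{C{\left(a{\left(6 \right)} - 5,28 \right)} + 476} = \frac{1}{\frac{28 - \frac{41}{7}}{-7 + 28} + 476} = \frac{1}{\frac{28 - \frac{41}{7}}{21} + 476} = \frac{1}{\frac{1}{21} \cdot \frac{155}{7} + 476} = \frac{1}{\frac{155}{147} + 476} = \frac{1}{\frac{70127}{147}} = \frac{147}{70127}$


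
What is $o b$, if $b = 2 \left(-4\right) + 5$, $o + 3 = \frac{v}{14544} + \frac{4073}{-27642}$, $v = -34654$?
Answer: $\frac{185268277}{11167368} \approx 16.59$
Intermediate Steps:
$o = - \frac{185268277}{33502104}$ ($o = -3 + \left(- \frac{34654}{14544} + \frac{4073}{-27642}\right) = -3 + \left(\left(-34654\right) \frac{1}{14544} + 4073 \left(- \frac{1}{27642}\right)\right) = -3 - \frac{84761965}{33502104} = - \frac{185268277}{33502104} \approx -5.5301$)
$b = -3$ ($b = -8 + 5 = -3$)
$o b = \left(- \frac{185268277}{33502104}\right) \left(-3\right) = \frac{185268277}{11167368}$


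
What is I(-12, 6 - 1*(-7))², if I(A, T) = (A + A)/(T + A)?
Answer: 576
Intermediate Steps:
I(A, T) = 2*A/(A + T) (I(A, T) = (2*A)/(A + T) = 2*A/(A + T))
I(-12, 6 - 1*(-7))² = (2*(-12)/(-12 + (6 - 1*(-7))))² = (2*(-12)/(-12 + (6 + 7)))² = (2*(-12)/(-12 + 13))² = (2*(-12)/1)² = (2*(-12)*1)² = (-24)² = 576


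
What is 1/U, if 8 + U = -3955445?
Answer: -1/3955453 ≈ -2.5282e-7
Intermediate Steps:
U = -3955453 (U = -8 - 3955445 = -3955453)
1/U = 1/(-3955453) = -1/3955453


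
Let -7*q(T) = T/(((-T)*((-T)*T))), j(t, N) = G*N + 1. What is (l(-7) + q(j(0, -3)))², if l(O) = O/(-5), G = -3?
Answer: 958441/490000 ≈ 1.9560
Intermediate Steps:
j(t, N) = 1 - 3*N (j(t, N) = -3*N + 1 = 1 - 3*N)
l(O) = -O/5 (l(O) = O*(-⅕) = -O/5)
q(T) = -1/(7*T²) (q(T) = -T/(7*((-T)*((-T)*T))) = -T/(7*((-T)*(-T²))) = -T/(7*(T³)) = -T/(7*T³) = -1/(7*T²))
(l(-7) + q(j(0, -3)))² = (-⅕*(-7) - 1/(7*(1 - 3*(-3))²))² = (7/5 - 1/(7*(1 + 9)²))² = (7/5 - ⅐/10²)² = (7/5 - ⅐*1/100)² = (7/5 - 1/700)² = (979/700)² = 958441/490000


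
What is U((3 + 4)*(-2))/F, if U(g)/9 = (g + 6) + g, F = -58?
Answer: 99/29 ≈ 3.4138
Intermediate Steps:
U(g) = 54 + 18*g (U(g) = 9*((g + 6) + g) = 9*((6 + g) + g) = 9*(6 + 2*g) = 54 + 18*g)
U((3 + 4)*(-2))/F = (54 + 18*((3 + 4)*(-2)))/(-58) = (54 + 18*(7*(-2)))*(-1/58) = (54 + 18*(-14))*(-1/58) = (54 - 252)*(-1/58) = -198*(-1/58) = 99/29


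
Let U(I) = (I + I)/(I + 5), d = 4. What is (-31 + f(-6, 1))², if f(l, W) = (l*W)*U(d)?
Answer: 11881/9 ≈ 1320.1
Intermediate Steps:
U(I) = 2*I/(5 + I) (U(I) = (2*I)/(5 + I) = 2*I/(5 + I))
f(l, W) = 8*W*l/9 (f(l, W) = (l*W)*(2*4/(5 + 4)) = (W*l)*(2*4/9) = (W*l)*(2*4*(⅑)) = (W*l)*(8/9) = 8*W*l/9)
(-31 + f(-6, 1))² = (-31 + (8/9)*1*(-6))² = (-31 - 16/3)² = (-109/3)² = 11881/9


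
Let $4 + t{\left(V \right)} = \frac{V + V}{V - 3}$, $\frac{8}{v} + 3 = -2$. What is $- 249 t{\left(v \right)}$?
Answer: $\frac{18924}{23} \approx 822.78$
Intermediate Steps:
$v = - \frac{8}{5}$ ($v = \frac{8}{-3 - 2} = \frac{8}{-5} = 8 \left(- \frac{1}{5}\right) = - \frac{8}{5} \approx -1.6$)
$t{\left(V \right)} = -4 + \frac{2 V}{-3 + V}$ ($t{\left(V \right)} = -4 + \frac{V + V}{V - 3} = -4 + \frac{2 V}{-3 + V}$)
$- 249 t{\left(v \right)} = - 249 \frac{2 \left(6 - - \frac{8}{5}\right)}{-3 - \frac{8}{5}} = - 249 \frac{2 \left(6 + \frac{8}{5}\right)}{- \frac{23}{5}} = - 249 \cdot 2 \left(- \frac{5}{23}\right) \frac{38}{5} = \left(-249\right) \left(- \frac{76}{23}\right) = \frac{18924}{23}$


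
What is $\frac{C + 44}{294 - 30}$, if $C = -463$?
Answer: $- \frac{419}{264} \approx -1.5871$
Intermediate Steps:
$\frac{C + 44}{294 - 30} = \frac{-463 + 44}{294 - 30} = - \frac{419}{264}$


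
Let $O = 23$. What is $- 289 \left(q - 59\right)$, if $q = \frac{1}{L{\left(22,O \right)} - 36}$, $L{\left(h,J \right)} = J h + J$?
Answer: $\frac{494462}{29} \approx 17050.0$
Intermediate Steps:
$L{\left(h,J \right)} = J + J h$
$q = \frac{1}{493}$ ($q = \frac{1}{23 \left(1 + 22\right) - 36} = \frac{1}{23 \cdot 23 - 36} = \frac{1}{529 - 36} = \frac{1}{493} \approx 0.0020284$)
$- 289 \left(q - 59\right) = - 289 \left(\frac{1}{493} - 59\right) = \left(-289\right) \left(- \frac{29086}{493}\right) = \frac{494462}{29}$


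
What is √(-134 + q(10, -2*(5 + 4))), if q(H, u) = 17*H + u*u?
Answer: 6*√10 ≈ 18.974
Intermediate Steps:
q(H, u) = u² + 17*H (q(H, u) = 17*H + u² = u² + 17*H)
√(-134 + q(10, -2*(5 + 4))) = √(-134 + ((-2*(5 + 4))² + 17*10)) = √(-134 + ((-2*9)² + 170)) = √(-134 + ((-18)² + 170)) = √(-134 + (324 + 170)) = √(-134 + 494) = √360 = 6*√10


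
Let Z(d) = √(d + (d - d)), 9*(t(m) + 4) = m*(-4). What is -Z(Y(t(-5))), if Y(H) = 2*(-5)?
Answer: -I*√10 ≈ -3.1623*I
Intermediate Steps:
t(m) = -4 - 4*m/9 (t(m) = -4 + (m*(-4))/9 = -4 + (-4*m)/9 = -4 - 4*m/9)
Y(H) = -10
Z(d) = √d (Z(d) = √(d + 0) = √d)
-Z(Y(t(-5))) = -√(-10) = -I*√10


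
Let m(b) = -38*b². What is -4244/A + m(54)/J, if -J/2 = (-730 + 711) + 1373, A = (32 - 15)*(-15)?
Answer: 9937198/172635 ≈ 57.562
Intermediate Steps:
A = -255 (A = 17*(-15) = -255)
J = -2708 (J = -2*((-730 + 711) + 1373) = -2*(-19 + 1373) = -2*1354 = -2708)
-4244/A + m(54)/J = -4244/(-255) - 38*54²/(-2708) = -4244*(-1/255) - 38*2916*(-1/2708) = 4244/255 - 110808*(-1/2708) = 4244/255 + 27702/677 = 9937198/172635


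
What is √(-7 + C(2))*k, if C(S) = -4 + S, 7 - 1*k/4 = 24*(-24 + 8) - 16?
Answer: 4884*I ≈ 4884.0*I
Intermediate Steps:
k = 1628 (k = 28 - 4*(24*(-24 + 8) - 16) = 28 - 4*(24*(-16) - 16) = 28 - 4*(-384 - 16) = 28 - 4*(-400) = 28 + 1600 = 1628)
√(-7 + C(2))*k = √(-7 + (-4 + 2))*1628 = √(-7 - 2)*1628 = √(-9)*1628 = (3*I)*1628 = 4884*I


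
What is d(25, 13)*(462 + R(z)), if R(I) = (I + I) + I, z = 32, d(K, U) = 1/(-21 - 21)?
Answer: -93/7 ≈ -13.286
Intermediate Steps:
d(K, U) = -1/42 (d(K, U) = 1/(-42) = -1/42)
R(I) = 3*I (R(I) = 2*I + I = 3*I)
d(25, 13)*(462 + R(z)) = -(462 + 3*32)/42 = -(462 + 96)/42 = -1/42*558 = -93/7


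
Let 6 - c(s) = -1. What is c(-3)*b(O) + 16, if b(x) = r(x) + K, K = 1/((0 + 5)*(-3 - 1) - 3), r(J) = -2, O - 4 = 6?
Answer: 39/23 ≈ 1.6957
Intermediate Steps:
O = 10 (O = 4 + 6 = 10)
c(s) = 7 (c(s) = 6 - 1*(-1) = 6 + 1 = 7)
K = -1/23 (K = 1/(5*(-4) - 3) = 1/(-20 - 3) = 1/(-23) = -1/23 ≈ -0.043478)
b(x) = -47/23 (b(x) = -2 - 1/23 = -47/23)
c(-3)*b(O) + 16 = 7*(-47/23) + 16 = -329/23 + 16 = 39/23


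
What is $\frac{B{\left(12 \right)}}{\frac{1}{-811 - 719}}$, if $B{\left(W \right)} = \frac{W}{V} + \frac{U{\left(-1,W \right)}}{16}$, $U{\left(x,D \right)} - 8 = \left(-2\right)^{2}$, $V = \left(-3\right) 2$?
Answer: $\frac{3825}{2} \approx 1912.5$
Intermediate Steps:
$V = -6$
$U{\left(x,D \right)} = 12$ ($U{\left(x,D \right)} = 8 + \left(-2\right)^{2} = 8 + 4 = 12$)
$B{\left(W \right)} = \frac{3}{4} - \frac{W}{6}$ ($B{\left(W \right)} = \frac{W}{-6} + \frac{12}{16} = W \left(- \frac{1}{6}\right) + 12 \cdot \frac{1}{16} = - \frac{W}{6} + \frac{3}{4} = \frac{3}{4} - \frac{W}{6}$)
$\frac{B{\left(12 \right)}}{\frac{1}{-811 - 719}} = \frac{\frac{3}{4} - 2}{\frac{1}{-811 - 719}} = \frac{\frac{3}{4} - 2}{\frac{1}{-1530}} = - \frac{5}{4 \left(- \frac{1}{1530}\right)} = \left(- \frac{5}{4}\right) \left(-1530\right) = \frac{3825}{2}$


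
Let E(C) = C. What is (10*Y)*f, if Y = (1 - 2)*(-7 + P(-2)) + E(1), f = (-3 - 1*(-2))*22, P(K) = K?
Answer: -2200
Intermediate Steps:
f = -22 (f = (-3 + 2)*22 = -1*22 = -22)
Y = 10 (Y = (1 - 2)*(-7 - 2) + 1 = -1*(-9) + 1 = 9 + 1 = 10)
(10*Y)*f = (10*10)*(-22) = 100*(-22) = -2200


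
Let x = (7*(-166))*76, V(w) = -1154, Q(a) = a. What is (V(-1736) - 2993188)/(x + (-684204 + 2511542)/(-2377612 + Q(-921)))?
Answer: 1187023543381/35009138939 ≈ 33.906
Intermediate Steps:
x = -88312 (x = -1162*76 = -88312)
(V(-1736) - 2993188)/(x + (-684204 + 2511542)/(-2377612 + Q(-921))) = (-1154 - 2993188)/(-88312 + (-684204 + 2511542)/(-2377612 - 921)) = -2994342/(-88312 + 1827338/(-2378533)) = -2994342/(-88312 + 1827338*(-1/2378533)) = -2994342/(-88312 - 1827338/2378533) = -2994342/(-210054833634/2378533) = -2994342*(-2378533/210054833634) = 1187023543381/35009138939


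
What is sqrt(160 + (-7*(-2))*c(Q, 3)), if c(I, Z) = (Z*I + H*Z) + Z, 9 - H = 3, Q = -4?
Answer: sqrt(286) ≈ 16.912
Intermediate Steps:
H = 6 (H = 9 - 1*3 = 9 - 3 = 6)
c(I, Z) = 7*Z + I*Z (c(I, Z) = (Z*I + 6*Z) + Z = (I*Z + 6*Z) + Z = (6*Z + I*Z) + Z = 7*Z + I*Z)
sqrt(160 + (-7*(-2))*c(Q, 3)) = sqrt(160 + (-7*(-2))*(3*(7 - 4))) = sqrt(160 + 14*(3*3)) = sqrt(160 + 14*9) = sqrt(160 + 126) = sqrt(286)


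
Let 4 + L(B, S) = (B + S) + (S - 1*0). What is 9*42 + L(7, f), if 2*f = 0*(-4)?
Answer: 381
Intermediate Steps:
f = 0 (f = (0*(-4))/2 = (½)*0 = 0)
L(B, S) = -4 + B + 2*S (L(B, S) = -4 + ((B + S) + (S - 1*0)) = -4 + ((B + S) + (S + 0)) = -4 + ((B + S) + S) = -4 + (B + 2*S) = -4 + B + 2*S)
9*42 + L(7, f) = 9*42 + (-4 + 7 + 2*0) = 378 + (-4 + 7 + 0) = 378 + 3 = 381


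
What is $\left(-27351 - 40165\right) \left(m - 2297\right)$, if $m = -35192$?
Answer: $2531107324$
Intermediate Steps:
$\left(-27351 - 40165\right) \left(m - 2297\right) = \left(-27351 - 40165\right) \left(-35192 - 2297\right) = \left(-67516\right) \left(-37489\right) = 2531107324$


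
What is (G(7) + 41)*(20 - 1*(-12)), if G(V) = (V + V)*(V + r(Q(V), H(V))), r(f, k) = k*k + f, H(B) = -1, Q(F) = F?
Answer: 8032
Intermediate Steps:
r(f, k) = f + k**2 (r(f, k) = k**2 + f = f + k**2)
G(V) = 2*V*(1 + 2*V) (G(V) = (V + V)*(V + (V + (-1)**2)) = (2*V)*(V + (V + 1)) = (2*V)*(V + (1 + V)) = (2*V)*(1 + 2*V) = 2*V*(1 + 2*V))
(G(7) + 41)*(20 - 1*(-12)) = (2*7*(1 + 2*7) + 41)*(20 - 1*(-12)) = (2*7*(1 + 14) + 41)*(20 + 12) = (2*7*15 + 41)*32 = (210 + 41)*32 = 251*32 = 8032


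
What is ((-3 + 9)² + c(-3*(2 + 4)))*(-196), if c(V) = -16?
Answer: -3920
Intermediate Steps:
((-3 + 9)² + c(-3*(2 + 4)))*(-196) = ((-3 + 9)² - 16)*(-196) = (6² - 16)*(-196) = (36 - 16)*(-196) = 20*(-196) = -3920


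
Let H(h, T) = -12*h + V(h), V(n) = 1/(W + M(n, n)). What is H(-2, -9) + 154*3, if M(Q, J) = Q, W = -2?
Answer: 1943/4 ≈ 485.75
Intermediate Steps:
V(n) = 1/(-2 + n)
H(h, T) = 1/(-2 + h) - 12*h (H(h, T) = -12*h + 1/(-2 + h) = 1/(-2 + h) - 12*h)
H(-2, -9) + 154*3 = (1 - 12*(-2)*(-2 - 2))/(-2 - 2) + 154*3 = (1 - 12*(-2)*(-4))/(-4) + 462 = -(1 - 96)/4 + 462 = -1/4*(-95) + 462 = 95/4 + 462 = 1943/4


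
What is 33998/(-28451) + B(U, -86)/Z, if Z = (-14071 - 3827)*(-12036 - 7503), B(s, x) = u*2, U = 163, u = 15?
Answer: -1981567746071/1658261897487 ≈ -1.1950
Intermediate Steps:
B(s, x) = 30 (B(s, x) = 15*2 = 30)
Z = 349709022 (Z = -17898*(-19539) = 349709022)
33998/(-28451) + B(U, -86)/Z = 33998/(-28451) + 30/349709022 = 33998*(-1/28451) + 30*(1/349709022) = -33998/28451 + 5/58284837 = -1981567746071/1658261897487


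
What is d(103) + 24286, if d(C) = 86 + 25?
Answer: 24397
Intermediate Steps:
d(C) = 111
d(103) + 24286 = 111 + 24286 = 24397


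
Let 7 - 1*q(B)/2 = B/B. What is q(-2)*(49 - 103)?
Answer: -648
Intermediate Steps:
q(B) = 12 (q(B) = 14 - 2*B/B = 14 - 2*1 = 14 - 2 = 12)
q(-2)*(49 - 103) = 12*(49 - 103) = 12*(-54) = -648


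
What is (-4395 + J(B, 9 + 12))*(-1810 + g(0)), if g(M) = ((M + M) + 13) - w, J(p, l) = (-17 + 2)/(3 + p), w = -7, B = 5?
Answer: 31481625/4 ≈ 7.8704e+6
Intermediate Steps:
J(p, l) = -15/(3 + p)
g(M) = 20 + 2*M (g(M) = ((M + M) + 13) - 1*(-7) = (2*M + 13) + 7 = (13 + 2*M) + 7 = 20 + 2*M)
(-4395 + J(B, 9 + 12))*(-1810 + g(0)) = (-4395 - 15/(3 + 5))*(-1810 + (20 + 2*0)) = (-4395 - 15/8)*(-1810 + (20 + 0)) = (-4395 - 15*⅛)*(-1810 + 20) = (-4395 - 15/8)*(-1790) = -35175/8*(-1790) = 31481625/4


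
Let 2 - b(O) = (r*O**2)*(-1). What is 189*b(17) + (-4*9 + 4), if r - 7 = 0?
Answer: 382693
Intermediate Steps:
r = 7 (r = 7 + 0 = 7)
b(O) = 2 + 7*O**2 (b(O) = 2 - 7*O**2*(-1) = 2 - (-7)*O**2 = 2 + 7*O**2)
189*b(17) + (-4*9 + 4) = 189*(2 + 7*17**2) + (-4*9 + 4) = 189*(2 + 7*289) + (-36 + 4) = 189*(2 + 2023) - 32 = 189*2025 - 32 = 382725 - 32 = 382693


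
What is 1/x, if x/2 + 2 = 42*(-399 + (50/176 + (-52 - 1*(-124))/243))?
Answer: -198/6627307 ≈ -2.9876e-5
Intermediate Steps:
x = -6627307/198 (x = -4 + 2*(42*(-399 + (50/176 + (-52 - 1*(-124))/243))) = -4 + 2*(42*(-399 + (50*(1/176) + (-52 + 124)*(1/243)))) = -4 + 2*(42*(-399 + (25/88 + 72*(1/243)))) = -4 + 2*(42*(-399 + (25/88 + 8/27))) = -4 + 2*(42*(-399 + 1379/2376)) = -4 + 2*(42*(-946645/2376)) = -4 + 2*(-6626515/396) = -4 - 6626515/198 = -6627307/198 ≈ -33471.)
1/x = 1/(-6627307/198) = -198/6627307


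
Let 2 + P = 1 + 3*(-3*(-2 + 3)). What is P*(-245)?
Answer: 2450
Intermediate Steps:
P = -10 (P = -2 + (1 + 3*(-3*(-2 + 3))) = -2 + (1 + 3*(-3*1)) = -2 + (1 + 3*(-3)) = -2 + (1 - 9) = -2 - 8 = -10)
P*(-245) = -10*(-245) = 2450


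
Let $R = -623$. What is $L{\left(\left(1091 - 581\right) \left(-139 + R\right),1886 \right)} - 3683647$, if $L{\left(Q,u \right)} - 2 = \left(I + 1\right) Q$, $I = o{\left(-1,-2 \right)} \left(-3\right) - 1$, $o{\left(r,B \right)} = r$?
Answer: $-4849505$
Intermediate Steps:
$I = 2$ ($I = \left(-1\right) \left(-3\right) - 1 = 3 - 1 = 2$)
$L{\left(Q,u \right)} = 2 + 3 Q$ ($L{\left(Q,u \right)} = 2 + \left(2 + 1\right) Q = 2 + 3 Q$)
$L{\left(\left(1091 - 581\right) \left(-139 + R\right),1886 \right)} - 3683647 = \left(2 + 3 \left(1091 - 581\right) \left(-139 - 623\right)\right) - 3683647 = \left(2 + 3 \cdot 510 \left(-762\right)\right) - 3683647 = \left(2 + 3 \left(-388620\right)\right) - 3683647 = \left(2 - 1165860\right) - 3683647 = -1165858 - 3683647 = -4849505$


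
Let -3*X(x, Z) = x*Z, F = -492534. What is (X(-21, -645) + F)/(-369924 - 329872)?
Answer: 497049/699796 ≈ 0.71028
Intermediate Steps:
X(x, Z) = -Z*x/3 (X(x, Z) = -x*Z/3 = -Z*x/3)
(X(-21, -645) + F)/(-369924 - 329872) = (-⅓*(-645)*(-21) - 492534)/(-369924 - 329872) = (-4515 - 492534)/(-699796) = -497049*(-1/699796) = 497049/699796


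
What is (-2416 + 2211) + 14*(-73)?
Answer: -1227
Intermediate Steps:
(-2416 + 2211) + 14*(-73) = -205 - 1022 = -1227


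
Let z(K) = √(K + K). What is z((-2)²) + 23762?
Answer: 23762 + 2*√2 ≈ 23765.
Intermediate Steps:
z(K) = √2*√K (z(K) = √(2*K) = √2*√K)
z((-2)²) + 23762 = √2*√((-2)²) + 23762 = √2*√4 + 23762 = √2*2 + 23762 = 2*√2 + 23762 = 23762 + 2*√2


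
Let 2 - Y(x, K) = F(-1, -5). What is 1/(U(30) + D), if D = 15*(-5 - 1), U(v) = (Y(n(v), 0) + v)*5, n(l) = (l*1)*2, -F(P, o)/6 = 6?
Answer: 1/250 ≈ 0.0040000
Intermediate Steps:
F(P, o) = -36 (F(P, o) = -6*6 = -36)
n(l) = 2*l (n(l) = l*2 = 2*l)
Y(x, K) = 38 (Y(x, K) = 2 - 1*(-36) = 2 + 36 = 38)
U(v) = 190 + 5*v (U(v) = (38 + v)*5 = 190 + 5*v)
D = -90 (D = 15*(-6) = -90)
1/(U(30) + D) = 1/((190 + 5*30) - 90) = 1/((190 + 150) - 90) = 1/(340 - 90) = 1/250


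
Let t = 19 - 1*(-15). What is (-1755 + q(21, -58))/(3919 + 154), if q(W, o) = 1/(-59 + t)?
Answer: -43876/101825 ≈ -0.43090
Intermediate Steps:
t = 34 (t = 19 + 15 = 34)
q(W, o) = -1/25 (q(W, o) = 1/(-59 + 34) = 1/(-25) = -1/25)
(-1755 + q(21, -58))/(3919 + 154) = (-1755 - 1/25)/(3919 + 154) = -43876/25/4073 = -43876/25*1/4073 = -43876/101825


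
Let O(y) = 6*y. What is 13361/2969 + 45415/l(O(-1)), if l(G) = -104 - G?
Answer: -133527757/290962 ≈ -458.92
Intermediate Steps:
13361/2969 + 45415/l(O(-1)) = 13361/2969 + 45415/(-104 - 6*(-1)) = 13361*(1/2969) + 45415/(-104 - 1*(-6)) = 13361/2969 + 45415/(-104 + 6) = 13361/2969 + 45415/(-98) = 13361/2969 + 45415*(-1/98) = 13361/2969 - 45415/98 = -133527757/290962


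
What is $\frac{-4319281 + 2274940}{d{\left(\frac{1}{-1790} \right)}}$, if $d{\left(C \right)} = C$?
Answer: $3659370390$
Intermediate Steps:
$\frac{-4319281 + 2274940}{d{\left(\frac{1}{-1790} \right)}} = \frac{-4319281 + 2274940}{\frac{1}{-1790}} = - \frac{2044341}{- \frac{1}{1790}} = \left(-2044341\right) \left(-1790\right) = 3659370390$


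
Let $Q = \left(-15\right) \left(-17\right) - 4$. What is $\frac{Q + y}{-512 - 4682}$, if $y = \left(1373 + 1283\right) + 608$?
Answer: $- \frac{3515}{5194} \approx -0.67674$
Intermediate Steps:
$Q = 251$ ($Q = 255 - 4 = 251$)
$y = 3264$ ($y = 2656 + 608 = 3264$)
$\frac{Q + y}{-512 - 4682} = \frac{251 + 3264}{-512 - 4682} = \frac{3515}{-5194} = 3515 \left(- \frac{1}{5194}\right) = - \frac{3515}{5194}$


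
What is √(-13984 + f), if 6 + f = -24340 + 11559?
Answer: I*√26771 ≈ 163.62*I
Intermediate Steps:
f = -12787 (f = -6 + (-24340 + 11559) = -6 - 12781 = -12787)
√(-13984 + f) = √(-13984 - 12787) = √(-26771) = I*√26771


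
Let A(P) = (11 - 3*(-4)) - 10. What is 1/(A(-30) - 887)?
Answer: -1/874 ≈ -0.0011442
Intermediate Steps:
A(P) = 13 (A(P) = (11 + 12) - 10 = 23 - 10 = 13)
1/(A(-30) - 887) = 1/(13 - 887) = 1/(-874) = -1/874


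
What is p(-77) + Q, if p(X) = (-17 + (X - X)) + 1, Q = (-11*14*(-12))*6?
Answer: 11072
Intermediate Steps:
Q = 11088 (Q = -154*(-12)*6 = 1848*6 = 11088)
p(X) = -16 (p(X) = (-17 + 0) + 1 = -17 + 1 = -16)
p(-77) + Q = -16 + 11088 = 11072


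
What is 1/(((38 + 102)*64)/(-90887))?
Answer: -90887/8960 ≈ -10.144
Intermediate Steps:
1/(((38 + 102)*64)/(-90887)) = 1/((140*64)*(-1/90887)) = 1/(8960*(-1/90887)) = 1/(-8960/90887) = -90887/8960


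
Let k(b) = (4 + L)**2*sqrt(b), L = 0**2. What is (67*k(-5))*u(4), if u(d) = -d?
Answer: -4288*I*sqrt(5) ≈ -9588.3*I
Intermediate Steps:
L = 0
k(b) = 16*sqrt(b) (k(b) = (4 + 0)**2*sqrt(b) = 4**2*sqrt(b) = 16*sqrt(b))
(67*k(-5))*u(4) = (67*(16*sqrt(-5)))*(-1*4) = (67*(16*(I*sqrt(5))))*(-4) = (67*(16*I*sqrt(5)))*(-4) = (1072*I*sqrt(5))*(-4) = -4288*I*sqrt(5)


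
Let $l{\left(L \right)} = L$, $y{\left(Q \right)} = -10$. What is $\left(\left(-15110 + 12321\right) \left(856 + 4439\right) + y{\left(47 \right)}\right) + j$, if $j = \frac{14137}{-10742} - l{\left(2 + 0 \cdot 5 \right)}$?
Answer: $- \frac{158635367251}{10742} \approx -1.4768 \cdot 10^{7}$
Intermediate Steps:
$j = - \frac{35621}{10742}$ ($j = \frac{14137}{-10742} - \left(2 + 0 \cdot 5\right) = 14137 \left(- \frac{1}{10742}\right) - \left(2 + 0\right) = - \frac{14137}{10742} - 2 = - \frac{35621}{10742} \approx -3.316$)
$\left(\left(-15110 + 12321\right) \left(856 + 4439\right) + y{\left(47 \right)}\right) + j = \left(\left(-15110 + 12321\right) \left(856 + 4439\right) - 10\right) - \frac{35621}{10742} = \left(\left(-2789\right) 5295 - 10\right) - \frac{35621}{10742} = \left(-14767755 - 10\right) - \frac{35621}{10742} = -14767765 - \frac{35621}{10742} = - \frac{158635367251}{10742}$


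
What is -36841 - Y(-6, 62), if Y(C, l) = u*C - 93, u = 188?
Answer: -35620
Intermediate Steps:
Y(C, l) = -93 + 188*C (Y(C, l) = 188*C - 93 = -93 + 188*C)
-36841 - Y(-6, 62) = -36841 - (-93 + 188*(-6)) = -36841 - (-93 - 1128) = -36841 - 1*(-1221) = -36841 + 1221 = -35620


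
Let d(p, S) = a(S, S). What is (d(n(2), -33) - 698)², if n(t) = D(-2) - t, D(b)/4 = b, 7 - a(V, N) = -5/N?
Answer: 520204864/1089 ≈ 4.7769e+5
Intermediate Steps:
a(V, N) = 7 + 5/N (a(V, N) = 7 - (-5)/N = 7 + 5/N)
D(b) = 4*b
n(t) = -8 - t (n(t) = 4*(-2) - t = -8 - t)
d(p, S) = 7 + 5/S
(d(n(2), -33) - 698)² = ((7 + 5/(-33)) - 698)² = ((7 + 5*(-1/33)) - 698)² = ((7 - 5/33) - 698)² = (226/33 - 698)² = (-22808/33)² = 520204864/1089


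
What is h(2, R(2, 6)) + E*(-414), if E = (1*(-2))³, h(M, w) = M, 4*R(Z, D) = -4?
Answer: 3314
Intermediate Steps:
R(Z, D) = -1 (R(Z, D) = (¼)*(-4) = -1)
E = -8 (E = (-2)³ = -8)
h(2, R(2, 6)) + E*(-414) = 2 - 8*(-414) = 2 + 3312 = 3314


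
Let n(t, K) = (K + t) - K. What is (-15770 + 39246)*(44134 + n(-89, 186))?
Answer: 1034000420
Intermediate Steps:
n(t, K) = t
(-15770 + 39246)*(44134 + n(-89, 186)) = (-15770 + 39246)*(44134 - 89) = 23476*44045 = 1034000420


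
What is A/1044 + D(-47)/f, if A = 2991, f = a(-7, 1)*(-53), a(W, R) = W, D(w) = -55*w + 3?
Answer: 1270511/129108 ≈ 9.8407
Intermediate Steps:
D(w) = 3 - 55*w
f = 371 (f = -7*(-53) = 371)
A/1044 + D(-47)/f = 2991/1044 + (3 - 55*(-47))/371 = 2991*(1/1044) + (3 + 2585)*(1/371) = 997/348 + 2588*(1/371) = 997/348 + 2588/371 = 1270511/129108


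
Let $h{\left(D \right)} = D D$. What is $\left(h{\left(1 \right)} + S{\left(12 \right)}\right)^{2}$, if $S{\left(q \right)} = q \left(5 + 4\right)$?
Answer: $11881$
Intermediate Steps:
$S{\left(q \right)} = 9 q$ ($S{\left(q \right)} = q 9 = 9 q$)
$h{\left(D \right)} = D^{2}$
$\left(h{\left(1 \right)} + S{\left(12 \right)}\right)^{2} = \left(1^{2} + 9 \cdot 12\right)^{2} = \left(1 + 108\right)^{2} = 109^{2} = 11881$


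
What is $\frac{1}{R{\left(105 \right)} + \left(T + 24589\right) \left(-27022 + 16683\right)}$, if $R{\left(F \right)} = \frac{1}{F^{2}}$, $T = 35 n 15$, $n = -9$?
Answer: $- \frac{11025}{2264247203399} \approx -4.8692 \cdot 10^{-9}$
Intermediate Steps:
$T = -4725$ ($T = 35 \left(-9\right) 15 = \left(-315\right) 15 = -4725$)
$R{\left(F \right)} = \frac{1}{F^{2}}$
$\frac{1}{R{\left(105 \right)} + \left(T + 24589\right) \left(-27022 + 16683\right)} = \frac{1}{\frac{1}{11025} + \left(-4725 + 24589\right) \left(-27022 + 16683\right)} = \frac{1}{\frac{1}{11025} + 19864 \left(-10339\right)} = \frac{1}{\frac{1}{11025} - 205373896} = \frac{1}{- \frac{2264247203399}{11025}} = - \frac{11025}{2264247203399}$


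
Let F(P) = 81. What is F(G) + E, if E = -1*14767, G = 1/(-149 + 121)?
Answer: -14686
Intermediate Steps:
G = -1/28 (G = 1/(-28) = -1/28 ≈ -0.035714)
E = -14767
F(G) + E = 81 - 14767 = -14686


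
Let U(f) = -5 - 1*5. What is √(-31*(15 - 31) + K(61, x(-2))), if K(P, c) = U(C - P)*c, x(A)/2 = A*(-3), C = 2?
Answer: 2*√94 ≈ 19.391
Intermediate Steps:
x(A) = -6*A (x(A) = 2*(A*(-3)) = 2*(-3*A) = -6*A)
U(f) = -10 (U(f) = -5 - 5 = -10)
K(P, c) = -10*c
√(-31*(15 - 31) + K(61, x(-2))) = √(-31*(15 - 31) - (-60)*(-2)) = √(-31*(-16) - 10*12) = √(496 - 120) = √376 = 2*√94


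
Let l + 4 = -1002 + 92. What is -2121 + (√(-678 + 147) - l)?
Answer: -1207 + 3*I*√59 ≈ -1207.0 + 23.043*I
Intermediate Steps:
l = -914 (l = -4 + (-1002 + 92) = -4 - 910 = -914)
-2121 + (√(-678 + 147) - l) = -2121 + (√(-678 + 147) - 1*(-914)) = -2121 + (√(-531) + 914) = -2121 + (3*I*√59 + 914) = -2121 + (914 + 3*I*√59) = -1207 + 3*I*√59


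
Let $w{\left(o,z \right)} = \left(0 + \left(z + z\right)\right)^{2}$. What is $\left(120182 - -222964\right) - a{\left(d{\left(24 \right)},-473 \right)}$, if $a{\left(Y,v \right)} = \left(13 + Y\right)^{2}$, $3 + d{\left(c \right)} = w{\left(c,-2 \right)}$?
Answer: $342470$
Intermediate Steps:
$w{\left(o,z \right)} = 4 z^{2}$ ($w{\left(o,z \right)} = \left(0 + 2 z\right)^{2} = \left(2 z\right)^{2} = 4 z^{2}$)
$d{\left(c \right)} = 13$ ($d{\left(c \right)} = -3 + 4 \left(-2\right)^{2} = -3 + 4 \cdot 4 = -3 + 16 = 13$)
$\left(120182 - -222964\right) - a{\left(d{\left(24 \right)},-473 \right)} = \left(120182 - -222964\right) - \left(13 + 13\right)^{2} = \left(120182 + 222964\right) - 26^{2} = 343146 - 676 = 342470$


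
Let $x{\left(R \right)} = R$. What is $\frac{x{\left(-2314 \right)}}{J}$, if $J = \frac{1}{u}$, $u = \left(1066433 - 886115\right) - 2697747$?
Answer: $5825330706$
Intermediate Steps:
$u = -2517429$ ($u = 180318 - 2697747 = -2517429$)
$J = - \frac{1}{2517429}$ ($J = \frac{1}{-2517429} = - \frac{1}{2517429} \approx -3.9723 \cdot 10^{-7}$)
$\frac{x{\left(-2314 \right)}}{J} = - \frac{2314}{- \frac{1}{2517429}} = \left(-2314\right) \left(-2517429\right) = 5825330706$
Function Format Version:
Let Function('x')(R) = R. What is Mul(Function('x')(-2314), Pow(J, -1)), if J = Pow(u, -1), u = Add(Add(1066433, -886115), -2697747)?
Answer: 5825330706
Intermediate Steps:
u = -2517429 (u = Add(180318, -2697747) = -2517429)
J = Rational(-1, 2517429) (J = Pow(-2517429, -1) = Rational(-1, 2517429) ≈ -3.9723e-7)
Mul(Function('x')(-2314), Pow(J, -1)) = Mul(-2314, Pow(Rational(-1, 2517429), -1)) = Mul(-2314, -2517429) = 5825330706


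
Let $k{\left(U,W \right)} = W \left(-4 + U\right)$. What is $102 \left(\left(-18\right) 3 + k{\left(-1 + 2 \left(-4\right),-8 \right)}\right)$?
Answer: $5100$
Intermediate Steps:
$102 \left(\left(-18\right) 3 + k{\left(-1 + 2 \left(-4\right),-8 \right)}\right) = 102 \left(\left(-18\right) 3 - 8 \left(-4 + \left(-1 + 2 \left(-4\right)\right)\right)\right) = 102 \left(-54 - 8 \left(-4 - 9\right)\right) = 102 \left(-54 - -104\right) = 102 \left(-54 + 104\right) = 102 \cdot 50 = 5100$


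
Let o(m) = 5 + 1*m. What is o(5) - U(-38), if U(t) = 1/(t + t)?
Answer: 761/76 ≈ 10.013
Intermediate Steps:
o(m) = 5 + m
U(t) = 1/(2*t)
o(5) - U(-38) = (5 + 5) - 1/(2*(-38)) = 10 - (-1)/(2*38) = 10 - 1*(-1/76) = 10 + 1/76 = 761/76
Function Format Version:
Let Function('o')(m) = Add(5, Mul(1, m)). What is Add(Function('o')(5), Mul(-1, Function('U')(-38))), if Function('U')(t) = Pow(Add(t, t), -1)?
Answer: Rational(761, 76) ≈ 10.013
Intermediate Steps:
Function('o')(m) = Add(5, m)
Function('U')(t) = Mul(Rational(1, 2), Pow(t, -1)) (Function('U')(t) = Pow(Mul(2, t), -1) = Mul(Rational(1, 2), Pow(t, -1)))
Add(Function('o')(5), Mul(-1, Function('U')(-38))) = Add(Add(5, 5), Mul(-1, Mul(Rational(1, 2), Pow(-38, -1)))) = Add(10, Mul(-1, Mul(Rational(1, 2), Rational(-1, 38)))) = Add(10, Mul(-1, Rational(-1, 76))) = Add(10, Rational(1, 76)) = Rational(761, 76)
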